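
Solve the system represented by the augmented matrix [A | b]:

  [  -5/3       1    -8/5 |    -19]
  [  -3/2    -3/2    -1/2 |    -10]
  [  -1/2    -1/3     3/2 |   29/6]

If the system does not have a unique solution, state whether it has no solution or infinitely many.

x_1 = 6, x_2 = -1, x_3 = 5

Row-reduce the augmented matrix:
R1 ← R1 / (-5/3).
R2 ← R2 + 3/2·R1.
R3 ← R3 + 1/2·R1.
R2 ← R2 / (-12/5).
R1 ← R1 + 3/5·R2.
R3 ← R3 + 19/30·R2.
R3 ← R3 / (1247/720).
R1 ← R1 − 29/40·R3.
R2 ← R2 + 47/120·R3.
Reading off the reduced rows gives x_1 = 6, x_2 = -1, x_3 = 5.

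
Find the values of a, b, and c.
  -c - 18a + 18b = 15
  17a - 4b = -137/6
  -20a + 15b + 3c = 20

a = -3/2, b = -2/3, c = 0

Row-reduce the augmented matrix:
R1 ← R1 / (-18).
R2 ← R2 − 17·R1.
R3 ← R3 + 20·R1.
R2 ← R2 / (13).
R1 ← R1 + 1·R2.
R3 ← R3 + 5·R2.
R3 ← R3 / (877/234).
R1 ← R1 + 2/117·R3.
R2 ← R2 + 17/234·R3.
Reading off the reduced rows gives a = -3/2, b = -2/3, c = 0.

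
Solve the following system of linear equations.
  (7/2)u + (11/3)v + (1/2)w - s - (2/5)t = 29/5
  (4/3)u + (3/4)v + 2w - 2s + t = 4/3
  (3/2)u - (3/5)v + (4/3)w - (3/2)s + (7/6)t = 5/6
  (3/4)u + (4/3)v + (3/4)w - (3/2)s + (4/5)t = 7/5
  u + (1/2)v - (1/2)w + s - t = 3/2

Row-reduce:
R1 ← R1 / (7/2).
R2 ← R2 − 4/3·R1.
R3 ← R3 − 3/2·R1.
R4 ← R4 − 3/4·R1.
R5 ← R5 − 1·R1.
R2 ← R2 / (-163/252).
R1 ← R1 − 22/21·R2.
R3 ← R3 + 76/35·R2.
R4 ← R4 − 23/42·R2.
R5 ← R5 + 23/42·R2.
R3 ← R3 / (-24233/4890).
R1 ← R1 − 501/163·R3.
R2 ← R2 + 456/163·R3.
R4 ← R4 − 709/326·R3.
R5 ← R5 + 709/326·R3.
R4 ← R4 / (-35929/48466).
R1 ← R1 + 4881/24233·R4.
R2 ← R2 − 960/24233·R4.
R3 ← R3 + 21339/24233·R4.
R5 ← R5 − 35929/48466·R4.
Rank is 4 with 5 unknowns, leaving t free.

infinitely many solutions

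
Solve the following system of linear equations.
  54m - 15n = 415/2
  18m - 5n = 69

no solution

Row-reduce:
R1 ← R1 / (54).
R2 ← R2 − 18·R1.
Row 2 reduces to 0 = -1/6, a contradiction. The system is inconsistent.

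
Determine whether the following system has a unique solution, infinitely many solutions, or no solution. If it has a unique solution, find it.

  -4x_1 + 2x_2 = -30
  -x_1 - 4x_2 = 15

From equation 2: x_1 = -15 − 4·x_2.
Substitute into equation 1 and solve: x_2 = -5.
Then x_1 = 5.

x_1 = 5, x_2 = -5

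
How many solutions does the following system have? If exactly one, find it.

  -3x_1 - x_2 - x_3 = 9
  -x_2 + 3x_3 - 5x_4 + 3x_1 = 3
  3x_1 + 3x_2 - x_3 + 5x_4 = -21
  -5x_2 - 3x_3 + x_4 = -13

Row-reduce:
R1 ← R1 / (-3).
R2 ← R2 − 3·R1.
R3 ← R3 − 3·R1.
R2 ← R2 / (-2).
R1 ← R1 − 1/3·R2.
R3 ← R3 − 2·R2.
R4 ← R4 + 5·R2.
Swap R3 and R4.
R3 ← R3 / (-8).
R1 ← R1 − 2/3·R3.
R2 ← R2 + 1·R3.
Rank is 3 with 4 unknowns, leaving x_4 free.

infinitely many solutions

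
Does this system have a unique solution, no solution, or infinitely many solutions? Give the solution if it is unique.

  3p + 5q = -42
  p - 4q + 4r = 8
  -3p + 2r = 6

Row-reduce the augmented matrix:
R1 ← R1 / (3).
R2 ← R2 − 1·R1.
R3 ← R3 + 3·R1.
R2 ← R2 / (-17/3).
R1 ← R1 − 5/3·R2.
R3 ← R3 − 5·R2.
R3 ← R3 / (94/17).
R1 ← R1 − 20/17·R3.
R2 ← R2 + 12/17·R3.
Reading off the reduced rows gives p = -4, q = -6, r = -3.

p = -4, q = -6, r = -3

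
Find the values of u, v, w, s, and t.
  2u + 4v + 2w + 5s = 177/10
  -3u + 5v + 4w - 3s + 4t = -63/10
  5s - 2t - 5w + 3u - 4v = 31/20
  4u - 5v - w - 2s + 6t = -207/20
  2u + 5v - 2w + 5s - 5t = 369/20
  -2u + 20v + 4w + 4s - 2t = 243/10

Row-reduce the augmented matrix:
R1 ← R1 / (2).
R2 ← R2 + 3·R1.
R3 ← R3 − 3·R1.
R4 ← R4 − 4·R1.
R5 ← R5 − 2·R1.
R6 ← R6 + 2·R1.
R2 ← R2 / (11).
R1 ← R1 − 2·R2.
R3 ← R3 + 10·R2.
R4 ← R4 + 13·R2.
R5 ← R5 − 1·R2.
R6 ← R6 − 24·R2.
R3 ← R3 / (-18/11).
R1 ← R1 + 3/11·R3.
R2 ← R2 − 7/11·R3.
R4 ← R4 − 36/11·R3.
R5 ← R5 + 51/11·R3.
R6 ← R6 + 102/11·R3.
R4 ← R4 / (-7/2).
R1 ← R1 − 17/12·R4.
R2 ← R2 − 37/36·R4.
R3 ← R3 + 35/36·R4.
R5 ← R5 + 59/12·R4.
R6 ← R6 + 59/6·R4.
R5 ← R5 / (-89/3).
R1 ← R1 − 14/3·R5.
R2 ← R2 − 46/9·R5.
R3 ← R3 + 44/9·R5.
R4 ← R4 + 4·R5.
R6 ← R6 + 178/3·R5.
R6 reduces to 0 = 0, so the extra equation is consistent.
Reading off the reduced rows gives u = 13/5, v = 1/2, w = 11/4, s = 1, t = -9/4.

u = 13/5, v = 1/2, w = 11/4, s = 1, t = -9/4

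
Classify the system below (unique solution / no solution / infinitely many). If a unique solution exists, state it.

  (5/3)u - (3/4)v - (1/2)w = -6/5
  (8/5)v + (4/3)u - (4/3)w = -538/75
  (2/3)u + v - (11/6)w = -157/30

u = -3/2, v = -12/5, w = 1

Row-reduce the augmented matrix:
R1 ← R1 / (5/3).
R2 ← R2 − 4/3·R1.
R3 ← R3 − 2/3·R1.
R2 ← R2 / (11/5).
R1 ← R1 + 9/20·R2.
R3 ← R3 − 13/10·R2.
R3 ← R3 / (-119/110).
R1 ← R1 + 27/55·R3.
R2 ← R2 + 14/33·R3.
Reading off the reduced rows gives u = -3/2, v = -12/5, w = 1.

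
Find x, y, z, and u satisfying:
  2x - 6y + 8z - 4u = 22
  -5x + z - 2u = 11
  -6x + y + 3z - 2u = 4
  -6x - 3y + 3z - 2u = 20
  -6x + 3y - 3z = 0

x = -1, y = -4, z = -2, u = -4

Row-reduce the augmented matrix:
R1 ← R1 / (2).
R2 ← R2 + 5·R1.
R3 ← R3 + 6·R1.
R4 ← R4 + 6·R1.
R5 ← R5 + 6·R1.
R2 ← R2 / (-15).
R1 ← R1 + 3·R2.
R3 ← R3 + 17·R2.
R4 ← R4 + 21·R2.
R5 ← R5 + 15·R2.
R3 ← R3 / (16/5).
R1 ← R1 + 1/5·R3.
R2 ← R2 + 7/5·R3.
R4 ← R4 + 12/5·R3.
R4 ← R4 / (5/2).
R1 ← R1 − 3/8·R4.
R2 ← R2 − 5/8·R4.
R3 ← R3 + 1/8·R4.
R5 reduces to 0 = 0, so the extra equation is consistent.
Reading off the reduced rows gives x = -1, y = -4, z = -2, u = -4.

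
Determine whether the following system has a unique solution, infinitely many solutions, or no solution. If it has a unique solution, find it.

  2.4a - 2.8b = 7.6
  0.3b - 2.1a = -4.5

a = 2, b = -1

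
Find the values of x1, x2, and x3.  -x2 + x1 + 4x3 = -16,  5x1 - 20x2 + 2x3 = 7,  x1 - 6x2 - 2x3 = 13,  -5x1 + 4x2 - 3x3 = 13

x1 = -1, x2 = -1, x3 = -4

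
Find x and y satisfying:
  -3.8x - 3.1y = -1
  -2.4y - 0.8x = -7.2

Row-reduce the augmented matrix:
R1 ← R1 / (-19/5).
R2 ← R2 + 4/5·R1.
R2 ← R2 / (-166/95).
R1 ← R1 − 31/38·R2.
Reading off the reduced rows gives x = -3, y = 4.

x = -3, y = 4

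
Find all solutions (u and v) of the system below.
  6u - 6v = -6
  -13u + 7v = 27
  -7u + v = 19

no solution

Row-reduce:
R1 ← R1 / (6).
R2 ← R2 + 13·R1.
R3 ← R3 + 7·R1.
R2 ← R2 / (-6).
R1 ← R1 + 1·R2.
R3 ← R3 + 6·R2.
Row 3 reduces to 0 = -2, a contradiction. The system is inconsistent.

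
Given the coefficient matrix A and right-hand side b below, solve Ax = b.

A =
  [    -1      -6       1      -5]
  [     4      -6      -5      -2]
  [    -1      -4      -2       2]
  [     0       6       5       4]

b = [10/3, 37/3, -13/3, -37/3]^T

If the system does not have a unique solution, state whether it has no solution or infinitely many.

x_1 = 1, x_2 = 2/3, x_3 = -5/3, x_4 = -2

Row-reduce the augmented matrix:
R1 ← R1 / (-1).
R2 ← R2 − 4·R1.
R3 ← R3 + 1·R1.
R2 ← R2 / (-30).
R1 ← R1 − 6·R2.
R3 ← R3 − 2·R2.
R4 ← R4 − 6·R2.
R3 ← R3 / (-46/15).
R1 ← R1 + 6/5·R3.
R2 ← R2 − 1/30·R3.
R4 ← R4 − 24/5·R3.
R4 ← R4 / (190/23).
R1 ← R1 + 36/23·R4.
R2 ← R2 − 73/92·R4.
R3 ← R3 + 83/46·R4.
Reading off the reduced rows gives x_1 = 1, x_2 = 2/3, x_3 = -5/3, x_4 = -2.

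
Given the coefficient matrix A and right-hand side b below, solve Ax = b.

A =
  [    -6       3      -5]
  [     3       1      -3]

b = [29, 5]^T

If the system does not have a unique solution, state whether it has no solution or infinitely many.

infinitely many solutions

Row-reduce:
R1 ← R1 / (-6).
R2 ← R2 − 3·R1.
R2 ← R2 / (5/2).
R1 ← R1 + 1/2·R2.
Rank is 2 with 3 unknowns, leaving x_3 free.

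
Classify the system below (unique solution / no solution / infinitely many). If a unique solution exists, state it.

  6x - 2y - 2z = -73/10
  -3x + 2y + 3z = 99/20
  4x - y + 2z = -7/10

x = -5/4, y = -3/2, z = 7/5

Row-reduce the augmented matrix:
R1 ← R1 / (6).
R2 ← R2 + 3·R1.
R3 ← R3 − 4·R1.
R1 ← R1 + 1/3·R2.
R3 ← R3 − 1/3·R2.
R3 ← R3 / (8/3).
R1 ← R1 − 1/3·R3.
R2 ← R2 − 2·R3.
Reading off the reduced rows gives x = -5/4, y = -3/2, z = 7/5.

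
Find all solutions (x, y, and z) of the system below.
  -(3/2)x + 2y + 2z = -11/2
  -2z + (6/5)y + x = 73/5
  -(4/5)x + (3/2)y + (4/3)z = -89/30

x = 1, y = 3, z = -5

Row-reduce the augmented matrix:
R1 ← R1 / (-3/2).
R2 ← R2 − 1·R1.
R3 ← R3 + 4/5·R1.
R2 ← R2 / (38/15).
R1 ← R1 + 4/3·R2.
R3 ← R3 − 13/30·R2.
R3 ← R3 / (217/570).
R1 ← R1 + 32/19·R3.
R2 ← R2 + 5/19·R3.
Reading off the reduced rows gives x = 1, y = 3, z = -5.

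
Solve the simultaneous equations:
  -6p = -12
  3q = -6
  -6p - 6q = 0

Row-reduce the augmented matrix:
R1 ← R1 / (-6).
R3 ← R3 + 6·R1.
R2 ← R2 / (3).
R3 ← R3 + 6·R2.
R3 reduces to 0 = 0, so the extra equation is consistent.
Reading off the reduced rows gives p = 2, q = -2.

p = 2, q = -2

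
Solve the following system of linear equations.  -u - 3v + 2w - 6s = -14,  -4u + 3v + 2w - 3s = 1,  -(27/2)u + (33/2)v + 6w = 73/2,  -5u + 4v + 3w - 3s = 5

no solution

Row-reduce:
R1 ← R1 / (-1).
R2 ← R2 + 4·R1.
R3 ← R3 + 27/2·R1.
R4 ← R4 + 5·R1.
R2 ← R2 / (15).
R1 ← R1 − 3·R2.
R3 ← R3 − 57·R2.
R4 ← R4 − 19·R2.
R3 ← R3 / (9/5).
R1 ← R1 + 4/5·R3.
R2 ← R2 + 2/5·R3.
R4 ← R4 − 3/5·R3.
Row 4 reduces to 0 = -1/6, a contradiction. The system is inconsistent.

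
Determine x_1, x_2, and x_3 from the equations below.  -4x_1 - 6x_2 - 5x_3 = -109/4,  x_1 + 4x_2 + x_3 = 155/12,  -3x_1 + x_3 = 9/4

Row-reduce the augmented matrix:
R1 ← R1 / (-4).
R2 ← R2 − 1·R1.
R3 ← R3 + 3·R1.
R2 ← R2 / (5/2).
R1 ← R1 − 3/2·R2.
R3 ← R3 − 9/2·R2.
R3 ← R3 / (26/5).
R1 ← R1 − 7/5·R3.
R2 ← R2 + 1/10·R3.
Reading off the reduced rows gives x_1 = 0, x_2 = 8/3, x_3 = 9/4.

x_1 = 0, x_2 = 8/3, x_3 = 9/4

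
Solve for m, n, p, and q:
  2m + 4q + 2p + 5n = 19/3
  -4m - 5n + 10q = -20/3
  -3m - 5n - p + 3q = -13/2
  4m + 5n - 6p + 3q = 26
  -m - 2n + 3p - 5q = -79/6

m = 0, n = 2, p = -5/2, q = 1/3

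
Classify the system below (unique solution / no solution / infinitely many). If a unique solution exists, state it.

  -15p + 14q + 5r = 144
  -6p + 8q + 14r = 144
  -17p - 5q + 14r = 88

p = -2, q = 6, r = 6

Row-reduce the augmented matrix:
R1 ← R1 / (-15).
R2 ← R2 + 6·R1.
R3 ← R3 + 17·R1.
R2 ← R2 / (12/5).
R1 ← R1 + 14/15·R2.
R3 ← R3 + 313/15·R2.
R3 ← R3 / (338/3).
R1 ← R1 − 13/3·R3.
R2 ← R2 − 5·R3.
Reading off the reduced rows gives p = -2, q = 6, r = 6.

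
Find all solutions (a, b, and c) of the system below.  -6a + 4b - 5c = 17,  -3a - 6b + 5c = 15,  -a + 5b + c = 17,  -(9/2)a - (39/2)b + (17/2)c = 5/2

no solution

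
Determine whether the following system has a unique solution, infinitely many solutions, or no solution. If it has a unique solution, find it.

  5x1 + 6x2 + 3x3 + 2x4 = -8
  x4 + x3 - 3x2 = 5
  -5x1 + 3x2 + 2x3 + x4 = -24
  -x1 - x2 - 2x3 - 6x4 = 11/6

Row-reduce the augmented matrix:
R1 ← R1 / (5).
R3 ← R3 + 5·R1.
R4 ← R4 + 1·R1.
R2 ← R2 / (-3).
R1 ← R1 − 6/5·R2.
R3 ← R3 − 9·R2.
R4 ← R4 − 1/5·R2.
R3 ← R3 / (8).
R1 ← R1 − 1·R3.
R2 ← R2 + 1/3·R3.
R4 ← R4 + 4/3·R3.
R4 ← R4 / (-68/15).
R1 ← R1 − 1/20·R4.
R2 ← R2 + 1/12·R4.
R3 ← R3 − 3/4·R4.
Reading off the reduced rows gives x1 = 5/2, x2 = -7/3, x3 = -5/2, x4 = 1/2.

x1 = 5/2, x2 = -7/3, x3 = -5/2, x4 = 1/2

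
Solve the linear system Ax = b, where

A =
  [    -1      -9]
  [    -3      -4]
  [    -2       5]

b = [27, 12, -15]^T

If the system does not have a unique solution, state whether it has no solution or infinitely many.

x_1 = 0, x_2 = -3

Row-reduce the augmented matrix:
R1 ← R1 / (-1).
R2 ← R2 + 3·R1.
R3 ← R3 + 2·R1.
R2 ← R2 / (23).
R1 ← R1 − 9·R2.
R3 ← R3 − 23·R2.
R3 reduces to 0 = 0, so the extra equation is consistent.
Reading off the reduced rows gives x_1 = 0, x_2 = -3.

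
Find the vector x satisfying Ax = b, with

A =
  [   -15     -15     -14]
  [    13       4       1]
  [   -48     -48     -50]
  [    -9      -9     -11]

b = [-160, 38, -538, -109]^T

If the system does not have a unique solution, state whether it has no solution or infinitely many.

x_1 = 1, x_2 = 5, x_3 = 5

Row-reduce the augmented matrix:
R1 ← R1 / (-15).
R2 ← R2 − 13·R1.
R3 ← R3 + 48·R1.
R4 ← R4 + 9·R1.
R2 ← R2 / (-9).
R1 ← R1 − 1·R2.
R3 ← R3 / (-26/5).
R1 ← R1 + 41/135·R3.
R2 ← R2 − 167/135·R3.
R4 ← R4 + 13/5·R3.
R4 reduces to 0 = 0, so the extra equation is consistent.
Reading off the reduced rows gives x_1 = 1, x_2 = 5, x_3 = 5.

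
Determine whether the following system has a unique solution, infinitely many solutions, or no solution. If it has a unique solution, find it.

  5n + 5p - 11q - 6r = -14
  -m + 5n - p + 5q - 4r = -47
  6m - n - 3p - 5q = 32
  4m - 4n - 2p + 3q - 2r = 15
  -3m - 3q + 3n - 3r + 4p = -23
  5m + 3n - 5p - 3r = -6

Row-reduce the augmented matrix:
Swap R1 and R2.
R1 ← R1 / (-1).
R3 ← R3 − 6·R1.
R4 ← R4 − 4·R1.
R5 ← R5 + 3·R1.
R6 ← R6 − 5·R1.
R2 ← R2 / (5).
R1 ← R1 + 5·R2.
R3 ← R3 − 29·R2.
R4 ← R4 − 16·R2.
R5 ← R5 + 12·R2.
R6 ← R6 − 28·R2.
R3 ← R3 / (-38).
R1 ← R1 − 6·R3.
R2 ← R2 − 1·R3.
R4 ← R4 + 22·R3.
R5 ← R5 − 19·R3.
R6 ← R6 + 38·R3.
R4 ← R4 / (129/19).
R1 ← R1 + 188/95·R4.
R2 ← R2 − 13/95·R4.
R3 ← R3 + 222/95·R4.
R6 ← R6 + 11/5·R4.
Swap R5 and R6.
R5 ← R5 / (-79/43).
R1 ← R1 + 76/43·R5.
R2 ← R2 + 35/43·R5.
R3 ← R3 + 87/43·R5.
R4 ← R4 + 32/43·R5.
R6 reduces to 0 = 0, so the extra equation is consistent.
Reading off the reduced rows gives m = 1, n = -5, p = -2, q = -3, r = 2.

m = 1, n = -5, p = -2, q = -3, r = 2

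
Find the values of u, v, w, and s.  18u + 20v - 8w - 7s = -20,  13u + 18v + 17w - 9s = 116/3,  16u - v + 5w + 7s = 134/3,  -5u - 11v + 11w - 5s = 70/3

u = 4/3, v = -2/3, w = 8/3, s = 4/3

Row-reduce the augmented matrix:
R1 ← R1 / (18).
R2 ← R2 − 13·R1.
R3 ← R3 − 16·R1.
R4 ← R4 + 5·R1.
R2 ← R2 / (32/9).
R1 ← R1 − 10/9·R2.
R3 ← R3 + 169/9·R2.
R4 ← R4 + 49/9·R2.
R3 ← R3 / (4237/32).
R1 ← R1 + 121/16·R3.
R2 ← R2 − 205/32·R3.
R4 ← R4 − 1397/32·R3.
R4 ← R4 / (-88769/8474).
R1 ← R1 − 3467/8474·R4.
R2 ← R2 + 6281/8474·R4.
R3 ← R3 + 487/8474·R4.
Reading off the reduced rows gives u = 4/3, v = -2/3, w = 8/3, s = 4/3.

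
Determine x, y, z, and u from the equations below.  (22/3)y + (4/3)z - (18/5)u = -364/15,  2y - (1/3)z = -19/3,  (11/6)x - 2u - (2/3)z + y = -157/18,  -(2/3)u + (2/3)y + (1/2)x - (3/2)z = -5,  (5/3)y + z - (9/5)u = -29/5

Row-reduce the augmented matrix:
Swap R1 and R3.
R1 ← R1 / (11/6).
R4 ← R4 − 1/2·R1.
R2 ← R2 / (2).
R1 ← R1 − 6/11·R2.
R3 ← R3 − 22/3·R2.
R4 ← R4 − 13/33·R2.
R5 ← R5 − 5/3·R2.
R3 ← R3 / (23/9).
R1 ← R1 + 3/11·R3.
R2 ← R2 + 1/6·R3.
R4 ← R4 + 124/99·R3.
R5 ← R5 − 23/18·R3.
R4 ← R4 / (-7156/3795).
R1 ← R1 + 1866/1265·R4.
R2 ← R2 + 27/115·R4.
R3 ← R3 + 162/115·R4.
R5 reduces to 0 = 0, so the extra equation is consistent.
Reading off the reduced rows gives x = -5/3, y = -3, z = 1, u = 1.

x = -5/3, y = -3, z = 1, u = 1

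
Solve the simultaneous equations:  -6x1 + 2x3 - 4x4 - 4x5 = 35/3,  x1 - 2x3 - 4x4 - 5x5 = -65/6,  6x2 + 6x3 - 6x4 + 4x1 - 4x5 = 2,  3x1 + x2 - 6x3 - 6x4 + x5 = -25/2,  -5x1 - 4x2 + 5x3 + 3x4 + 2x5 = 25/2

x1 = -5/2, x2 = 2, x3 = 1, x4 = 1/3, x5 = 1

Row-reduce the augmented matrix:
R1 ← R1 / (-6).
R2 ← R2 − 1·R1.
R3 ← R3 − 4·R1.
R4 ← R4 − 3·R1.
R5 ← R5 + 5·R1.
Swap R2 and R3.
R2 ← R2 / (6).
R4 ← R4 − 1·R2.
R5 ← R5 + 4·R2.
R3 ← R3 / (-5/3).
R1 ← R1 + 1/3·R3.
R2 ← R2 − 11/9·R3.
R4 ← R4 + 56/9·R3.
R5 ← R5 − 74/9·R3.
R4 ← R4 / (163/15).
R1 ← R1 − 8/5·R4.
R2 ← R2 + 73/15·R4.
R3 ← R3 − 14/5·R4.
R5 ← R5 + 337/15·R4.
R5 ← R5 / (2755/163).
R1 ← R1 + 217/163·R5.
R2 ← R2 − 694/163·R5.
R3 ← R3 + 339/163·R5.
R4 ← R4 − 319/163·R5.
Reading off the reduced rows gives x1 = -5/2, x2 = 2, x3 = 1, x4 = 1/3, x5 = 1.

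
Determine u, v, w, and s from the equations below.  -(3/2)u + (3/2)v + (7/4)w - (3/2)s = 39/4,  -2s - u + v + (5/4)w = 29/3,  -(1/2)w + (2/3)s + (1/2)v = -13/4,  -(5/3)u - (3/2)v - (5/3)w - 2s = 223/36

u = -5/3, v = -1/2, w = 2, s = -3

Row-reduce the augmented matrix:
R1 ← R1 / (-3/2).
R2 ← R2 + 1·R1.
R4 ← R4 + 5/3·R1.
Swap R2 and R3.
R2 ← R2 / (1/2).
R1 ← R1 + 1·R2.
R4 ← R4 + 19/6·R2.
R3 ← R3 / (1/12).
R1 ← R1 + 13/6·R3.
R2 ← R2 + 1·R3.
R4 ← R4 + 61/9·R3.
R4 ← R4 / (-697/9).
R1 ← R1 + 71/3·R4.
R2 ← R2 + 32/3·R4.
R3 ← R3 + 12·R4.
Reading off the reduced rows gives u = -5/3, v = -1/2, w = 2, s = -3.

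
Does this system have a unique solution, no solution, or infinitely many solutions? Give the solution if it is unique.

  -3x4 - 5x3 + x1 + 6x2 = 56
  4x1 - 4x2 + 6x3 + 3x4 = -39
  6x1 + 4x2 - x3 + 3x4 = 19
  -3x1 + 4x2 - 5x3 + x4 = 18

x1 = 3, x2 = 3, x3 = -4, x4 = -5

Row-reduce the augmented matrix:
R2 ← R2 − 4·R1.
R3 ← R3 − 6·R1.
R4 ← R4 + 3·R1.
R2 ← R2 / (-28).
R1 ← R1 − 6·R2.
R3 ← R3 + 32·R2.
R4 ← R4 − 22·R2.
R3 ← R3 / (-5/7).
R1 ← R1 − 4/7·R3.
R2 ← R2 + 13/14·R3.
R4 ← R4 − 3/7·R3.
R4 ← R4 / (61/10).
R1 ← R1 − 33/10·R4.
R2 ← R2 + 111/20·R4.
R3 ← R3 + 27/5·R4.
Reading off the reduced rows gives x1 = 3, x2 = 3, x3 = -4, x4 = -5.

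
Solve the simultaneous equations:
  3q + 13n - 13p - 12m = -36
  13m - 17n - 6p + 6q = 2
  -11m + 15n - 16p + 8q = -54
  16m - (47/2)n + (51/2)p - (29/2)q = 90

infinitely many solutions

Row-reduce:
R1 ← R1 / (-12).
R2 ← R2 − 13·R1.
R3 ← R3 + 11·R1.
R4 ← R4 − 16·R1.
R2 ← R2 / (-35/12).
R1 ← R1 + 13/12·R2.
R3 ← R3 − 37/12·R2.
R4 ← R4 + 37/6·R2.
R3 ← R3 / (-886/35).
R1 ← R1 − 299/35·R3.
R2 ← R2 − 241/35·R3.
R4 ← R4 − 1772/35·R3.
Rank is 3 with 4 unknowns, leaving q free.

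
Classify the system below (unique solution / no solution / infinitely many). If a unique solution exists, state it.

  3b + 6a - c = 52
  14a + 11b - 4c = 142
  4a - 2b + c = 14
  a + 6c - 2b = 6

a = 6, b = 6, c = 2

Row-reduce the augmented matrix:
R1 ← R1 / (6).
R2 ← R2 − 14·R1.
R3 ← R3 − 4·R1.
R4 ← R4 − 1·R1.
R2 ← R2 / (4).
R1 ← R1 − 1/2·R2.
R3 ← R3 + 4·R2.
R4 ← R4 + 5/2·R2.
Swap R3 and R4.
R3 ← R3 / (41/8).
R1 ← R1 − 1/24·R3.
R2 ← R2 + 5/12·R3.
R4 reduces to 0 = 0, so the extra equation is consistent.
Reading off the reduced rows gives a = 6, b = 6, c = 2.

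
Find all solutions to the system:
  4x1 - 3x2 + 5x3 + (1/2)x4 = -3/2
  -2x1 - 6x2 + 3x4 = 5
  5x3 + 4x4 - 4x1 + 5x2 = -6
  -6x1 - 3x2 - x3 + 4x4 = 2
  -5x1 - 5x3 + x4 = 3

no solution

Row-reduce:
R1 ← R1 / (4).
R2 ← R2 + 2·R1.
R3 ← R3 + 4·R1.
R4 ← R4 + 6·R1.
R5 ← R5 + 5·R1.
R2 ← R2 / (-15/2).
R1 ← R1 + 3/4·R2.
R3 ← R3 − 2·R2.
R4 ← R4 + 15/2·R2.
R5 ← R5 + 15/4·R2.
R3 ← R3 / (32/3).
R1 ← R1 − 1·R3.
R2 ← R2 + 1/3·R3.
R4 ← R4 − 4·R3.
R4 ← R4 / (-41/80).
R1 ← R1 + 45/64·R4.
R2 ← R2 + 17/64·R4.
R3 ← R3 − 161/320·R4.
Row 5 reduces to 0 = -1, a contradiction. The system is inconsistent.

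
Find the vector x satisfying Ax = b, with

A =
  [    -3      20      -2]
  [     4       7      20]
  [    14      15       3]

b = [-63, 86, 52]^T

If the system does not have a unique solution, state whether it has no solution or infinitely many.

x_1 = 5, x_2 = -2, x_3 = 4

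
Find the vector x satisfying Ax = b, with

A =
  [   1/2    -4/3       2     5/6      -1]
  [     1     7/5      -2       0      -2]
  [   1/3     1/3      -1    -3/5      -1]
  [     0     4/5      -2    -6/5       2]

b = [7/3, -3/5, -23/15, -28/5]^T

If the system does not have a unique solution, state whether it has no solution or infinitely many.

infinitely many solutions

Row-reduce:
R1 ← R1 / (1/2).
R2 ← R2 − 1·R1.
R3 ← R3 − 1/3·R1.
R2 ← R2 / (61/15).
R1 ← R1 + 8/3·R2.
R3 ← R3 − 11/9·R2.
R4 ← R4 − 4/5·R2.
R3 ← R3 / (-97/183).
R1 ← R1 − 4/61·R3.
R2 ← R2 + 90/61·R3.
R4 ← R4 + 50/61·R3.
R4 ← R4 / (68/485).
R1 ← R1 − 239/485·R4.
R2 ← R2 − 137/97·R4.
R3 ← R3 − 599/485·R4.
Rank is 4 with 5 unknowns, leaving x_5 free.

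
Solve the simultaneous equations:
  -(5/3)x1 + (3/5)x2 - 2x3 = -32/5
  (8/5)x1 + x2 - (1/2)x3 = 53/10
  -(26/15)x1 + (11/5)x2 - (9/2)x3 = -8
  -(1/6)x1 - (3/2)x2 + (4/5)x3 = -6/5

no solution

Row-reduce:
R1 ← R1 / (-5/3).
R2 ← R2 − 8/5·R1.
R3 ← R3 + 26/15·R1.
R4 ← R4 + 1/6·R1.
R2 ← R2 / (197/125).
R1 ← R1 + 9/25·R2.
R3 ← R3 − 197/125·R2.
R4 ← R4 + 39/25·R2.
Swap R3 and R4.
R3 ← R3 / (-2749/1970).
R1 ← R1 − 255/394·R3.
R2 ← R2 + 605/394·R3.
Row 4 reduces to 0 = -1/2, a contradiction. The system is inconsistent.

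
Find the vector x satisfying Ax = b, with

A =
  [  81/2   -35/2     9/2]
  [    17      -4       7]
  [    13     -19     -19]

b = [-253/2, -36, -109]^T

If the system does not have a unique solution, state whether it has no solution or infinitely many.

infinitely many solutions

Row-reduce:
R1 ← R1 / (81/2).
R2 ← R2 − 17·R1.
R3 ← R3 − 13·R1.
R2 ← R2 / (271/81).
R1 ← R1 + 35/81·R2.
R3 ← R3 + 1084/81·R2.
Rank is 2 with 3 unknowns, leaving x_3 free.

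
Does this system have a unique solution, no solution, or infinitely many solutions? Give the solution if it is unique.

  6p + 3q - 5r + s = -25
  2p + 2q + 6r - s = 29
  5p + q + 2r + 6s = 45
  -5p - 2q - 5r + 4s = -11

p = 1, q = -2, r = 6, s = 5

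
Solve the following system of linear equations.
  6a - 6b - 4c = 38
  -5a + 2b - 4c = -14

Row-reduce:
R1 ← R1 / (6).
R2 ← R2 + 5·R1.
R2 ← R2 / (-3).
R1 ← R1 + 1·R2.
Rank is 2 with 3 unknowns, leaving c free.

infinitely many solutions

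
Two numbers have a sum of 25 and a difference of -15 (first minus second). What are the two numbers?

first number: 5, second number: 20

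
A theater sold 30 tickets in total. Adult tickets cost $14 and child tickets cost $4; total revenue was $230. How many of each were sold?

adult tickets: 11, child tickets: 19

Let a = adult tickets, c = child tickets.
  a + c = 30
  14a + 4c = 230
From equation 1: a = 30 − c.
Substitute into equation 2 and solve: c = 19.
Then a = 11.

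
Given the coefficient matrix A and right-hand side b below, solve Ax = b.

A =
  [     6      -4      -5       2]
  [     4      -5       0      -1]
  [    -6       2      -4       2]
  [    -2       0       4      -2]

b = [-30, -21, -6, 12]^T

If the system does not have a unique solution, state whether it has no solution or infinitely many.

x_1 = 0, x_2 = 3, x_3 = 6, x_4 = 6

Row-reduce the augmented matrix:
R1 ← R1 / (6).
R2 ← R2 − 4·R1.
R3 ← R3 + 6·R1.
R4 ← R4 + 2·R1.
R2 ← R2 / (-7/3).
R1 ← R1 + 2/3·R2.
R3 ← R3 + 2·R2.
R4 ← R4 + 4/3·R2.
R3 ← R3 / (-83/7).
R1 ← R1 + 25/14·R3.
R2 ← R2 + 10/7·R3.
R4 ← R4 − 3/7·R3.
R4 ← R4 / (18/83).
R1 ← R1 − 8/83·R4.
R2 ← R2 − 23/83·R4.
R3 ← R3 + 42/83·R4.
Reading off the reduced rows gives x_1 = 0, x_2 = 3, x_3 = 6, x_4 = 6.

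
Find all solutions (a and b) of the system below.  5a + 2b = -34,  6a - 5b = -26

a = -6, b = -2

Row-reduce the augmented matrix:
R1 ← R1 / (5).
R2 ← R2 − 6·R1.
R2 ← R2 / (-37/5).
R1 ← R1 − 2/5·R2.
Reading off the reduced rows gives a = -6, b = -2.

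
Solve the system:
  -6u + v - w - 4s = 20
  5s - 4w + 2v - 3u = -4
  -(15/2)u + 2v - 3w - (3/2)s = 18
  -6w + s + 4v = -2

infinitely many solutions

Row-reduce:
R1 ← R1 / (-6).
R2 ← R2 + 3·R1.
R3 ← R3 + 15/2·R1.
R2 ← R2 / (3/2).
R1 ← R1 + 1/6·R2.
R3 ← R3 − 3/4·R2.
R4 ← R4 − 4·R2.
Swap R3 and R4.
R3 ← R3 / (10/3).
R1 ← R1 + 2/9·R3.
R2 ← R2 + 7/3·R3.
Rank is 3 with 4 unknowns, leaving s free.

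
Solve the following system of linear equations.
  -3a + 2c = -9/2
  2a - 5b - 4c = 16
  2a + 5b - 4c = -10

a = 3/2, b = -13/5, c = 0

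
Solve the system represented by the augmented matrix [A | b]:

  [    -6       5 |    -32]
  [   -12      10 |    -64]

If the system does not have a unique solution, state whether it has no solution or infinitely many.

Row-reduce:
R1 ← R1 / (-6).
R2 ← R2 + 12·R1.
Rank is 1 with 2 unknowns, leaving x_2 free.

infinitely many solutions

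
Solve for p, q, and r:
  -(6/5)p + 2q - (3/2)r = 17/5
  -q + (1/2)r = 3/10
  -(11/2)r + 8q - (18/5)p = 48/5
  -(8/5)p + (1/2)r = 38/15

Row-reduce the augmented matrix:
R1 ← R1 / (-6/5).
R3 ← R3 + 18/5·R1.
R4 ← R4 + 8/5·R1.
R2 ← R2 / (-1).
R1 ← R1 + 5/3·R2.
R3 ← R3 − 2·R2.
R4 ← R4 + 8/3·R2.
Swap R3 and R4.
R3 ← R3 / (7/6).
R1 ← R1 − 5/12·R3.
R2 ← R2 + 1/2·R3.
R4 reduces to 0 = 0, so the extra equation is consistent.
Reading off the reduced rows gives p = -7/3, q = -3/2, r = -12/5.

p = -7/3, q = -3/2, r = -12/5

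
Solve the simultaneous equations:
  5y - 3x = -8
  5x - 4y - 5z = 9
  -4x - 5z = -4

Row-reduce the augmented matrix:
R1 ← R1 / (-3).
R2 ← R2 − 5·R1.
R3 ← R3 + 4·R1.
R2 ← R2 / (13/3).
R1 ← R1 + 5/3·R2.
R3 ← R3 + 20/3·R2.
R3 ← R3 / (-165/13).
R1 ← R1 + 25/13·R3.
R2 ← R2 + 15/13·R3.
Reading off the reduced rows gives x = 1, y = -1, z = 0.

x = 1, y = -1, z = 0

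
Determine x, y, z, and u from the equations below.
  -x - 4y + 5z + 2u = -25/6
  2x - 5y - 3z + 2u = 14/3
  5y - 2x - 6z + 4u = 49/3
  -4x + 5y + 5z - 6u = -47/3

x = 1/2, y = 2/3, z = -1, u = 2

Row-reduce the augmented matrix:
R1 ← R1 / (-1).
R2 ← R2 − 2·R1.
R3 ← R3 + 2·R1.
R4 ← R4 + 4·R1.
R2 ← R2 / (-13).
R1 ← R1 − 4·R2.
R3 ← R3 − 13·R2.
R4 ← R4 − 21·R2.
R3 ← R3 / (-9).
R1 ← R1 + 37/13·R3.
R2 ← R2 + 7/13·R3.
R4 ← R4 + 48/13·R3.
R4 ← R4 / (-88/13).
R1 ← R1 + 80/39·R4.
R2 ← R2 + 32/39·R4.
R3 ← R3 + 2/3·R4.
Reading off the reduced rows gives x = 1/2, y = 2/3, z = -1, u = 2.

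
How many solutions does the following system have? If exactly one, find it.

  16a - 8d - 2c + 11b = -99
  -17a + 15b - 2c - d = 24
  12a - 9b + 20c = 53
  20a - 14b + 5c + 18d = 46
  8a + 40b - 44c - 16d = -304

Row-reduce the augmented matrix:
R1 ← R1 / (16).
R2 ← R2 + 17·R1.
R3 ← R3 − 12·R1.
R4 ← R4 − 20·R1.
R5 ← R5 − 8·R1.
R2 ← R2 / (427/16).
R1 ← R1 − 11/16·R2.
R3 ← R3 + 69/4·R2.
R4 ← R4 + 111/4·R2.
R5 ← R5 − 69/2·R2.
R3 ← R3 / (8042/427).
R1 ← R1 + 8/427·R3.
R2 ← R2 + 66/427·R3.
R4 ← R4 − 1371/427·R3.
R5 ← R5 + 16084/427·R3.
R4 ← R4 / (72964/4021).
R1 ← R1 + 1027/4021·R4.
R2 ← R2 + 1436/4021·R4.
R3 ← R3 + 30/4021·R4.
R5 reduces to 0 = 0, so the extra equation is consistent.
Reading off the reduced rows gives a = -3, b = -1, c = 4, d = 4.

a = -3, b = -1, c = 4, d = 4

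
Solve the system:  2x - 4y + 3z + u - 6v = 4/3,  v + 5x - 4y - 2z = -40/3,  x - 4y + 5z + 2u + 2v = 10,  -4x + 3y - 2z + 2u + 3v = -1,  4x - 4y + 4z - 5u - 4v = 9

Row-reduce the augmented matrix:
R1 ← R1 / (2).
R2 ← R2 − 5·R1.
R3 ← R3 − 1·R1.
R4 ← R4 + 4·R1.
R5 ← R5 − 4·R1.
R2 ← R2 / (6).
R1 ← R1 + 2·R2.
R3 ← R3 + 2·R2.
R4 ← R4 + 5·R2.
R5 ← R5 − 4·R2.
R3 ← R3 / (1/3).
R1 ← R1 + 5/3·R3.
R2 ← R2 + 19/12·R3.
R4 ← R4 + 47/12·R3.
R5 ← R5 − 13/3·R3.
R4 ← R4 / (39/4).
R1 ← R1 − 3·R4.
R2 ← R2 − 11/4·R4.
R3 ← R3 − 2·R4.
R5 ← R5 + 14·R4.
R5 ← R5 / (1699/39).
R1 ← R1 − 199/13·R5.
R2 ← R2 − 635/39·R5.
R3 ← R3 − 203/39·R5.
R4 ← R4 − 503/39·R5.
Reading off the reduced rows gives x = -1, y = 2/3, z = 3, u = -1, v = 1/3.

x = -1, y = 2/3, z = 3, u = -1, v = 1/3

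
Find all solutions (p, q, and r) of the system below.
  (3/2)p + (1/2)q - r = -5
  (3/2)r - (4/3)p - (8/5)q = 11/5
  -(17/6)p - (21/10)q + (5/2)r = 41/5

Row-reduce:
R1 ← R1 / (3/2).
R2 ← R2 + 4/3·R1.
R3 ← R3 + 17/6·R1.
R2 ← R2 / (-52/45).
R1 ← R1 − 1/3·R2.
R3 ← R3 + 52/45·R2.
Row 3 reduces to 0 = 1, a contradiction. The system is inconsistent.

no solution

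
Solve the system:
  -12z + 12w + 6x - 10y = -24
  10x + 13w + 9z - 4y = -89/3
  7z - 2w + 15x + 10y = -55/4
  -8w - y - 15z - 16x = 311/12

x = -2/3, y = -1, z = 1/4, w = -9/4

Row-reduce the augmented matrix:
R1 ← R1 / (6).
R2 ← R2 − 10·R1.
R3 ← R3 − 15·R1.
R4 ← R4 + 16·R1.
R2 ← R2 / (38/3).
R1 ← R1 + 5/3·R2.
R3 ← R3 − 35·R2.
R4 ← R4 + 83/3·R2.
R3 ← R3 / (-1639/38).
R1 ← R1 − 69/38·R3.
R2 ← R2 − 87/38·R3.
R4 ← R4 − 621/38·R3.
R4 ← R4 / (6416/1639).
R1 ← R1 − 895/1639·R4.
R2 ← R2 + 2007/1639·R4.
R3 ← R3 − 481/1639·R4.
Reading off the reduced rows gives x = -2/3, y = -1, z = 1/4, w = -9/4.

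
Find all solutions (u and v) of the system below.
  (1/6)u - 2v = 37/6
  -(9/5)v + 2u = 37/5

Row-reduce the augmented matrix:
R1 ← R1 / (1/6).
R2 ← R2 − 2·R1.
R2 ← R2 / (111/5).
R1 ← R1 + 12·R2.
Reading off the reduced rows gives u = 1, v = -3.

u = 1, v = -3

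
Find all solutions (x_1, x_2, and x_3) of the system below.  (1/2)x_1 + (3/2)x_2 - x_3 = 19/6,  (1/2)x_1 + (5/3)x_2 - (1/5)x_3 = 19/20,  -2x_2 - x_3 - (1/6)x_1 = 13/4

Row-reduce the augmented matrix:
R1 ← R1 / (1/2).
R2 ← R2 − 1/2·R1.
R3 ← R3 + 1/6·R1.
R2 ← R2 / (1/6).
R1 ← R1 − 3·R2.
R3 ← R3 + 3/2·R2.
R3 ← R3 / (88/15).
R1 ← R1 + 82/5·R3.
R2 ← R2 − 24/5·R3.
Reading off the reduced rows gives x_1 = 5/2, x_2 = -1/2, x_3 = -8/3.

x_1 = 5/2, x_2 = -1/2, x_3 = -8/3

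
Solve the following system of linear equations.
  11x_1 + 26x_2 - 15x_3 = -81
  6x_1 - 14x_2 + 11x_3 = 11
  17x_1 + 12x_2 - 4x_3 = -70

infinitely many solutions

Row-reduce:
R1 ← R1 / (11).
R2 ← R2 − 6·R1.
R3 ← R3 − 17·R1.
R2 ← R2 / (-310/11).
R1 ← R1 − 26/11·R2.
R3 ← R3 + 310/11·R2.
Rank is 2 with 3 unknowns, leaving x_3 free.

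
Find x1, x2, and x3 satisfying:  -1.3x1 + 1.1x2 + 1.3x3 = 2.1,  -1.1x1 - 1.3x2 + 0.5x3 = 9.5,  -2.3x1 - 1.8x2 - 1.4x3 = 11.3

Row-reduce the augmented matrix:
R1 ← R1 / (-13/10).
R2 ← R2 + 11/10·R1.
R3 ← R3 + 23/10·R1.
R2 ← R2 / (-29/13).
R1 ← R1 + 11/13·R2.
R3 ← R3 + 487/130·R2.
R3 ← R3 / (-1952/725).
R1 ← R1 + 112/145·R3.
R2 ← R2 − 39/145·R3.
Reading off the reduced rows gives x1 = -3, x2 = -4, x3 = 2.

x1 = -3, x2 = -4, x3 = 2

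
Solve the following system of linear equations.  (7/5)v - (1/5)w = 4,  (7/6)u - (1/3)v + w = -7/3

infinitely many solutions

Row-reduce:
Swap R1 and R2.
R1 ← R1 / (7/6).
R2 ← R2 / (7/5).
R1 ← R1 + 2/7·R2.
Rank is 2 with 3 unknowns, leaving w free.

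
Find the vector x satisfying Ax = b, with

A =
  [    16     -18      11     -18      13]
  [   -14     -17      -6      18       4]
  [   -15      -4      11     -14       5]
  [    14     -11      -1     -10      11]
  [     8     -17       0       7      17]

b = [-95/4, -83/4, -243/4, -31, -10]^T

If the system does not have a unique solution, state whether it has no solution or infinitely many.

Row-reduce the augmented matrix:
R1 ← R1 / (16).
R2 ← R2 + 14·R1.
R3 ← R3 + 15·R1.
R4 ← R4 − 14·R1.
R5 ← R5 − 8·R1.
R2 ← R2 / (-131/4).
R1 ← R1 + 9/8·R2.
R3 ← R3 + 167/8·R2.
R4 ← R4 − 19/4·R2.
R5 ← R5 + 8·R2.
R3 ← R3 / (9957/524).
R1 ← R1 − 295/524·R3.
R2 ← R2 + 29/262·R3.
R4 ← R4 + 1323/131·R3.
R5 ← R5 + 1673/262·R3.
R4 ← R4 / (-36826/3319).
R1 ← R1 + 2440/9957·R4.
R2 ← R2 + 2558/9957·R4.
R3 ← R3 + 16930/9957·R4.
R5 ← R5 − 45733/9957·R4.
R5 ← R5 / (641875/55239).
R1 ← R1 + 3436/55239·R5.
R2 ← R2 + 30950/55239·R5.
R3 ← R3 + 27463/55239·R5.
R4 ← R4 + 9594/18413·R5.
Reading off the reduced rows gives x_1 = 5/2, x_2 = 3/4, x_3 = 3, x_4 = 3, x_5 = -9/4.

x_1 = 5/2, x_2 = 3/4, x_3 = 3, x_4 = 3, x_5 = -9/4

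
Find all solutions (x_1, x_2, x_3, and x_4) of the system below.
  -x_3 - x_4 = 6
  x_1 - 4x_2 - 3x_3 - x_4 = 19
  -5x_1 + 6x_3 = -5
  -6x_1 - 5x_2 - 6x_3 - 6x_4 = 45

Row-reduce the augmented matrix:
Swap R1 and R2.
R3 ← R3 + 5·R1.
R4 ← R4 + 6·R1.
Swap R2 and R3.
R2 ← R2 / (-20).
R1 ← R1 + 4·R2.
R4 ← R4 + 29·R2.
R3 ← R3 / (-1).
R1 ← R1 + 6/5·R3.
R2 ← R2 − 9/20·R3.
R4 ← R4 + 219/20·R3.
R4 ← R4 / (31/5).
R1 ← R1 − 6/5·R4.
R2 ← R2 + 1/5·R4.
R3 ← R3 − 1·R4.
Reading off the reduced rows gives x_1 = 1, x_2 = -3, x_3 = 0, x_4 = -6.

x_1 = 1, x_2 = -3, x_3 = 0, x_4 = -6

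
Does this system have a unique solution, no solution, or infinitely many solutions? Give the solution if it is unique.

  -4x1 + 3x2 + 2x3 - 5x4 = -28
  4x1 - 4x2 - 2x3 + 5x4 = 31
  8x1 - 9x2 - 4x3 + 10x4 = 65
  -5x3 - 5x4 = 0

infinitely many solutions

Row-reduce:
R1 ← R1 / (-4).
R2 ← R2 − 4·R1.
R3 ← R3 − 8·R1.
R2 ← R2 / (-1).
R1 ← R1 + 3/4·R2.
R3 ← R3 + 3·R2.
Swap R3 and R4.
R3 ← R3 / (-5).
R1 ← R1 + 1/2·R3.
Rank is 3 with 4 unknowns, leaving x4 free.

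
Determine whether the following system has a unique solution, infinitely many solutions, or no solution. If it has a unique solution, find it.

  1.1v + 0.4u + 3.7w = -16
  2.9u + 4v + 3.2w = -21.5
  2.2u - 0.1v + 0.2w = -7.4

u = -3, v = 0, w = -4

Row-reduce the augmented matrix:
R1 ← R1 / (2/5).
R2 ← R2 − 29/10·R1.
R3 ← R3 − 11/5·R1.
R2 ← R2 / (-159/40).
R1 ← R1 − 11/4·R2.
R3 ← R3 + 123/20·R2.
R3 ← R3 / (8693/530).
R1 ← R1 + 376/53·R3.
R2 ← R2 − 315/53·R3.
Reading off the reduced rows gives u = -3, v = 0, w = -4.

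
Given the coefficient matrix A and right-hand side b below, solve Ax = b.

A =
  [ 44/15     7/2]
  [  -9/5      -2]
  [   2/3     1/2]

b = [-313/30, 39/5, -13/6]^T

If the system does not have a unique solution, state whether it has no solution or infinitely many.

Row-reduce:
R1 ← R1 / (44/15).
R2 ← R2 + 9/5·R1.
R3 ← R3 − 2/3·R1.
R2 ← R2 / (13/88).
R1 ← R1 − 105/88·R2.
R3 ← R3 + 13/44·R2.
Row 3 reduces to 0 = 3, a contradiction. The system is inconsistent.

no solution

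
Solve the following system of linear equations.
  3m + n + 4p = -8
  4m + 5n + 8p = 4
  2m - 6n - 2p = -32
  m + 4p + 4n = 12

Row-reduce the augmented matrix:
R1 ← R1 / (3).
R2 ← R2 − 4·R1.
R3 ← R3 − 2·R1.
R4 ← R4 − 1·R1.
R2 ← R2 / (11/3).
R1 ← R1 − 1/3·R2.
R3 ← R3 + 20/3·R2.
R4 ← R4 − 11/3·R2.
R3 ← R3 / (2/11).
R1 ← R1 − 12/11·R3.
R2 ← R2 − 8/11·R3.
R4 reduces to 0 = 0, so the extra equation is consistent.
Reading off the reduced rows gives m = -4, n = 4, p = 0.

m = -4, n = 4, p = 0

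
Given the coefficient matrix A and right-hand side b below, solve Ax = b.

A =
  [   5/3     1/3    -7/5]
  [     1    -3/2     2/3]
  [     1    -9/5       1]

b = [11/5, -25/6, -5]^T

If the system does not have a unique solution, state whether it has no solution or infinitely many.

Row-reduce the augmented matrix:
R1 ← R1 / (5/3).
R2 ← R2 − 1·R1.
R3 ← R3 − 1·R1.
R2 ← R2 / (-17/10).
R1 ← R1 − 1/5·R2.
R3 ← R3 + 2·R2.
R3 ← R3 / (86/1275).
R1 ← R1 + 169/255·R3.
R2 ← R2 + 226/255·R3.
Reading off the reduced rows gives x_1 = 2, x_2 = 5, x_3 = 2.

x_1 = 2, x_2 = 5, x_3 = 2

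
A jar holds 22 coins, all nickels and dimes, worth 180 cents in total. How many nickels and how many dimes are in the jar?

nickels: 8, dimes: 14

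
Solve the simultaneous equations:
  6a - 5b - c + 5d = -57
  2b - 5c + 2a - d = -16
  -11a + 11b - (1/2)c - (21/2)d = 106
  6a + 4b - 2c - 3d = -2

infinitely many solutions

Row-reduce:
R1 ← R1 / (6).
R2 ← R2 − 2·R1.
R3 ← R3 + 11·R1.
R4 ← R4 − 6·R1.
R2 ← R2 / (11/3).
R1 ← R1 + 5/6·R2.
R3 ← R3 − 11/6·R2.
R4 ← R4 − 9·R2.
Swap R3 and R4.
R3 ← R3 / (115/11).
R1 ← R1 + 27/22·R3.
R2 ← R2 + 14/11·R3.
Rank is 3 with 4 unknowns, leaving d free.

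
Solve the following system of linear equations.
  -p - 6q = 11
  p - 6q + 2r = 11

infinitely many solutions

Row-reduce:
R1 ← R1 / (-1).
R2 ← R2 − 1·R1.
R2 ← R2 / (-12).
R1 ← R1 − 6·R2.
Rank is 2 with 3 unknowns, leaving r free.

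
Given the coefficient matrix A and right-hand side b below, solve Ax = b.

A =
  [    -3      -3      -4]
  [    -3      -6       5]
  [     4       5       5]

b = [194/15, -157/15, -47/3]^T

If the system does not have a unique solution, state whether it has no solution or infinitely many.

x_1 = -2, x_2 = 4/5, x_3 = -7/3

Row-reduce the augmented matrix:
R1 ← R1 / (-3).
R2 ← R2 + 3·R1.
R3 ← R3 − 4·R1.
R2 ← R2 / (-3).
R1 ← R1 − 1·R2.
R3 ← R3 − 1·R2.
R3 ← R3 / (8/3).
R1 ← R1 − 13/3·R3.
R2 ← R2 + 3·R3.
Reading off the reduced rows gives x_1 = -2, x_2 = 4/5, x_3 = -7/3.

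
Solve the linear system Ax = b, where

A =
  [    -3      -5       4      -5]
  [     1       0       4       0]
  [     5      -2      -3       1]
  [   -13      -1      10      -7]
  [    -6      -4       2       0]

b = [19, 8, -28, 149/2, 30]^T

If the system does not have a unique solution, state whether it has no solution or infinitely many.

no solution

Row-reduce:
R1 ← R1 / (-3).
R2 ← R2 − 1·R1.
R3 ← R3 − 5·R1.
R4 ← R4 + 13·R1.
R5 ← R5 + 6·R1.
R2 ← R2 / (-5/3).
R1 ← R1 − 5/3·R2.
R3 ← R3 + 31/3·R2.
R4 ← R4 − 62/3·R2.
R5 ← R5 − 6·R2.
R3 ← R3 / (-147/5).
R1 ← R1 − 4·R3.
R2 ← R2 + 16/5·R3.
R4 ← R4 − 294/5·R3.
R5 ← R5 − 66/5·R3.
Swap R4 and R5.
R4 ← R4 / (262/49).
R1 ← R1 − 20/49·R4.
R2 ← R2 − 33/49·R4.
R3 ← R3 + 5/49·R4.
Row 5 reduces to 0 = -1/2, a contradiction. The system is inconsistent.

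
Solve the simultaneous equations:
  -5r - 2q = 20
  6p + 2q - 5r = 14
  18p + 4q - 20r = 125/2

Row-reduce:
Swap R1 and R2.
R1 ← R1 / (6).
R3 ← R3 − 18·R1.
R2 ← R2 / (-2).
R1 ← R1 − 1/3·R2.
R3 ← R3 + 2·R2.
Row 3 reduces to 0 = 1/2, a contradiction. The system is inconsistent.

no solution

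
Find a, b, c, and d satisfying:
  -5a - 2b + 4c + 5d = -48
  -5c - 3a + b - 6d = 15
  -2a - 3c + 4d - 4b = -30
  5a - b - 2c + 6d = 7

a = 4, b = 5, c = -2, d = -2

Row-reduce the augmented matrix:
R1 ← R1 / (-5).
R2 ← R2 + 3·R1.
R3 ← R3 + 2·R1.
R4 ← R4 − 5·R1.
R2 ← R2 / (11/5).
R1 ← R1 − 2/5·R2.
R3 ← R3 + 16/5·R2.
R4 ← R4 + 3·R2.
R3 ← R3 / (-169/11).
R1 ← R1 − 6/11·R3.
R2 ← R2 + 37/11·R3.
R4 ← R4 + 89/11·R3.
R4 ← R4 / (772/169).
R1 ← R1 − 41/169·R4.
R2 ← R2 + 281/169·R4.
R3 ← R3 − 122/169·R4.
Reading off the reduced rows gives a = 4, b = 5, c = -2, d = -2.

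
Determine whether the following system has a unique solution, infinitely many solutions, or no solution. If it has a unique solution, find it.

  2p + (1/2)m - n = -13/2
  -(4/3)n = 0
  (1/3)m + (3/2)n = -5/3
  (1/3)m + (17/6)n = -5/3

Row-reduce the augmented matrix:
R1 ← R1 / (1/2).
R3 ← R3 − 1/3·R1.
R4 ← R4 − 1/3·R1.
R2 ← R2 / (-4/3).
R1 ← R1 + 2·R2.
R3 ← R3 − 13/6·R2.
R4 ← R4 − 7/2·R2.
R3 ← R3 / (-4/3).
R1 ← R1 − 4·R3.
R4 ← R4 + 4/3·R3.
R4 reduces to 0 = 0, so the extra equation is consistent.
Reading off the reduced rows gives m = -5, n = 0, p = -2.

m = -5, n = 0, p = -2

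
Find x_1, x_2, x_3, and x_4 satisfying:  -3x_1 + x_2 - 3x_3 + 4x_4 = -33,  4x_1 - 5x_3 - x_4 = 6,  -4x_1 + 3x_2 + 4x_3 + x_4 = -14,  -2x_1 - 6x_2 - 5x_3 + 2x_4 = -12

Row-reduce the augmented matrix:
R1 ← R1 / (-3).
R2 ← R2 − 4·R1.
R3 ← R3 + 4·R1.
R4 ← R4 + 2·R1.
R2 ← R2 / (4/3).
R1 ← R1 + 1/3·R2.
R3 ← R3 − 5/3·R2.
R4 ← R4 + 20/3·R2.
R3 ← R3 / (77/4).
R1 ← R1 + 5/4·R3.
R2 ← R2 + 27/4·R3.
R4 ← R4 + 48·R3.
R4 ← R4 / (-255/77).
R1 ← R1 + 68/77·R4.
R2 ← R2 + 13/77·R4.
R3 ← R3 + 39/77·R4.
Reading off the reduced rows gives x_1 = 3, x_2 = -2, x_3 = 2, x_4 = -4.

x_1 = 3, x_2 = -2, x_3 = 2, x_4 = -4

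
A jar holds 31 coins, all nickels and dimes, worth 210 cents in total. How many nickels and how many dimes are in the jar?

Let n = nickels, d = dimes.
  n + d = 31
  5n + 10d = 210
Row-reduce the augmented matrix:
R2 ← R2 − 5·R1.
R2 ← R2 / (5).
R1 ← R1 − 1·R2.
Reading off the reduced rows gives n = 20, d = 11.

nickels: 20, dimes: 11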